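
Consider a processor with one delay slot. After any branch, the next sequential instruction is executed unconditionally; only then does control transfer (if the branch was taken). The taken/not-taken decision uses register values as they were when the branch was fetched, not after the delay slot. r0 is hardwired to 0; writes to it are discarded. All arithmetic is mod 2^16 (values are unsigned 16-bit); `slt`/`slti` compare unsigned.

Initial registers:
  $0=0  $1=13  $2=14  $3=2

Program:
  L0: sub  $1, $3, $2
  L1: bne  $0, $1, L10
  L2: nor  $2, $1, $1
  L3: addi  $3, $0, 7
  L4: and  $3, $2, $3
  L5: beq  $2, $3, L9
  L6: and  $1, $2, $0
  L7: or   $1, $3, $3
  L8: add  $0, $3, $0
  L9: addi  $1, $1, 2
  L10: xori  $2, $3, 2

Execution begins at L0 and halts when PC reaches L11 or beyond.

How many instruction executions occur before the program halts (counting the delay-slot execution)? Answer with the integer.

4

  step pc=0: sub  $1, $3, $2  regs=(0,65524,14,2)
  step pc=1: bne  $0, $1, L10  cond=T  regs=(0,65524,14,2)
  step pc=2: nor  $2, $1, $1  regs=(0,65524,11,2)
  step pc=10: xori  $2, $3, 2  regs=(0,65524,0,2)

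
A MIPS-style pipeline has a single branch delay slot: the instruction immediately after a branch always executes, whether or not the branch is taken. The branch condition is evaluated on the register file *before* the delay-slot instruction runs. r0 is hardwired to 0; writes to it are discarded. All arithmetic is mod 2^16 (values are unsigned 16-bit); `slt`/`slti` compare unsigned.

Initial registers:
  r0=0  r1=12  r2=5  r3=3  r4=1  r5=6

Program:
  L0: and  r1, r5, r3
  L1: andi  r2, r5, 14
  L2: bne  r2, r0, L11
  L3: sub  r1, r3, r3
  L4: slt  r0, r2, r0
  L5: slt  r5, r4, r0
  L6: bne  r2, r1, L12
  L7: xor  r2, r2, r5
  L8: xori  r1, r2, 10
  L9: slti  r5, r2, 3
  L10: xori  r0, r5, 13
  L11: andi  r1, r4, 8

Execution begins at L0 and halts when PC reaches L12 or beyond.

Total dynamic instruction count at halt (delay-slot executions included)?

5

#0 and  r1, r5, r3 ; 0/2/5/3/1/6
#1 andi  r2, r5, 14 ; 0/2/6/3/1/6
#2 bne  r2, r0, L11 ; 0/2/6/3/1/6 ; →target
#3 sub  r1, r3, r3 ; 0/0/6/3/1/6
#11 andi  r1, r4, 8 ; 0/0/6/3/1/6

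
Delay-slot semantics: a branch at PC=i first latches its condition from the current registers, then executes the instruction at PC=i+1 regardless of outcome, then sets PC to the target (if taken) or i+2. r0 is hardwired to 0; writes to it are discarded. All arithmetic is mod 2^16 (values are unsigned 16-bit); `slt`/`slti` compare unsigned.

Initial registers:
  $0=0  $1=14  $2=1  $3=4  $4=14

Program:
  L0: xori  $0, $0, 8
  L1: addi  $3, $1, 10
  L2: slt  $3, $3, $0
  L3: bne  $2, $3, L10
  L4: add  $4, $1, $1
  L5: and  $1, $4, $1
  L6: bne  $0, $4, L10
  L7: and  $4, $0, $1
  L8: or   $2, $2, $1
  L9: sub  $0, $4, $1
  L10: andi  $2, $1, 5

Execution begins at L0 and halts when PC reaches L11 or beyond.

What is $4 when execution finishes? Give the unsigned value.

28

#0 xori  $0, $0, 8 ; 0/14/1/4/14
#1 addi  $3, $1, 10 ; 0/14/1/24/14
#2 slt  $3, $3, $0 ; 0/14/1/0/14
#3 bne  $2, $3, L10 ; 0/14/1/0/14 ; →target
#4 add  $4, $1, $1 ; 0/14/1/0/28
#10 andi  $2, $1, 5 ; 0/14/4/0/28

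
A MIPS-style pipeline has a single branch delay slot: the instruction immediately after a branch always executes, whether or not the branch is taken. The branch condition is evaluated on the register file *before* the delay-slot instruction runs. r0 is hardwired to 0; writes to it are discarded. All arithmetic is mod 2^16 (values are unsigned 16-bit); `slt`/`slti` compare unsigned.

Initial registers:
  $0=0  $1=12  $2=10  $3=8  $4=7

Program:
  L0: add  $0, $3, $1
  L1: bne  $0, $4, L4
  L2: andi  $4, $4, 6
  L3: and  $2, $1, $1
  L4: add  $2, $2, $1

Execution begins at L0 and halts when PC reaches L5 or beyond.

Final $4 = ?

6

#0 add  $0, $3, $1 ; 0/12/10/8/7
#1 bne  $0, $4, L4 ; 0/12/10/8/7 ; →target
#2 andi  $4, $4, 6 ; 0/12/10/8/6
#4 add  $2, $2, $1 ; 0/12/22/8/6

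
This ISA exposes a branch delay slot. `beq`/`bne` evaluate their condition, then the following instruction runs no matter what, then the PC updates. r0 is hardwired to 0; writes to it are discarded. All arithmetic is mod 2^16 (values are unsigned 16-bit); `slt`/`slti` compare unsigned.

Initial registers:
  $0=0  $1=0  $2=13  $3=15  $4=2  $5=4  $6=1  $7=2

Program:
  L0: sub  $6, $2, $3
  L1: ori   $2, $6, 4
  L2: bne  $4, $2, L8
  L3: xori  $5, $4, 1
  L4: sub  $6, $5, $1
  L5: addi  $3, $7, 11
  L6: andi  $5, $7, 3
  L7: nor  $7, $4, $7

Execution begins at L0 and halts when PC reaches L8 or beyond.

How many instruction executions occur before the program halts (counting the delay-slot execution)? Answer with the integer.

  step pc=0: sub  $6, $2, $3  regs=(0,0,13,15,2,4,65534,2)
  step pc=1: ori   $2, $6, 4  regs=(0,0,65534,15,2,4,65534,2)
  step pc=2: bne  $4, $2, L8  cond=T  regs=(0,0,65534,15,2,4,65534,2)
  step pc=3: xori  $5, $4, 1  regs=(0,0,65534,15,2,3,65534,2)

4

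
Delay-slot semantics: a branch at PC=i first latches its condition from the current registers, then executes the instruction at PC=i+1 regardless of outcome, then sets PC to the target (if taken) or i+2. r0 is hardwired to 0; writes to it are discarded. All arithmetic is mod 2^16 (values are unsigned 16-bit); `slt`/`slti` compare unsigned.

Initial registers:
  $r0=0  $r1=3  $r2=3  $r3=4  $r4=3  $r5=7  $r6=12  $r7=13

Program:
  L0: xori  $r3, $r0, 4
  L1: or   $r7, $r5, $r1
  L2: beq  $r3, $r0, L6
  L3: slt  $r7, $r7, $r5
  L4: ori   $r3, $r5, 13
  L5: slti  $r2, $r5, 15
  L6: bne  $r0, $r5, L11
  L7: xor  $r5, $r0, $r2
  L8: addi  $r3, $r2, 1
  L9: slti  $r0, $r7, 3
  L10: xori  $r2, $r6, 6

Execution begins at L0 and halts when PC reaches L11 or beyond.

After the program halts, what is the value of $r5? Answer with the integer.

#0 xori  $r3, $r0, 4 ; 0/3/3/4/3/7/12/13
#1 or   $r7, $r5, $r1 ; 0/3/3/4/3/7/12/7
#2 beq  $r3, $r0, L6 ; 0/3/3/4/3/7/12/7 ; →fallthru
#3 slt  $r7, $r7, $r5 ; 0/3/3/4/3/7/12/0
#4 ori   $r3, $r5, 13 ; 0/3/3/15/3/7/12/0
#5 slti  $r2, $r5, 15 ; 0/3/1/15/3/7/12/0
#6 bne  $r0, $r5, L11 ; 0/3/1/15/3/7/12/0 ; →target
#7 xor  $r5, $r0, $r2 ; 0/3/1/15/3/1/12/0

1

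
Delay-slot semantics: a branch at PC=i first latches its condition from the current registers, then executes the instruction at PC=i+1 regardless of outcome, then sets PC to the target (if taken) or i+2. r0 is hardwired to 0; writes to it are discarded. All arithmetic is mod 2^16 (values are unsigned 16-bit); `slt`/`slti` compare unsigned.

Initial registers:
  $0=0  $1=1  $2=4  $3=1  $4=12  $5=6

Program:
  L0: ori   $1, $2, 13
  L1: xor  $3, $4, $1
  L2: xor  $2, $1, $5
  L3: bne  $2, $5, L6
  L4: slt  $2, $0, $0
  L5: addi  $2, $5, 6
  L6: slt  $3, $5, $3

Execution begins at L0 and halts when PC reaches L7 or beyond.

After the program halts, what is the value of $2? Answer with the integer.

PC=0  ori   $1, $2, 13       | $0=0 $1=13 $2=4 $3=1 $4=12 $5=6
PC=1  xor  $3, $4, $1        | $0=0 $1=13 $2=4 $3=1 $4=12 $5=6
PC=2  xor  $2, $1, $5        | $0=0 $1=13 $2=11 $3=1 $4=12 $5=6
PC=3  bne  $2, $5, L6        | $0=0 $1=13 $2=11 $3=1 $4=12 $5=6  [TAKEN]
PC=4  slt  $2, $0, $0        | $0=0 $1=13 $2=0 $3=1 $4=12 $5=6
PC=6  slt  $3, $5, $3        | $0=0 $1=13 $2=0 $3=0 $4=12 $5=6

0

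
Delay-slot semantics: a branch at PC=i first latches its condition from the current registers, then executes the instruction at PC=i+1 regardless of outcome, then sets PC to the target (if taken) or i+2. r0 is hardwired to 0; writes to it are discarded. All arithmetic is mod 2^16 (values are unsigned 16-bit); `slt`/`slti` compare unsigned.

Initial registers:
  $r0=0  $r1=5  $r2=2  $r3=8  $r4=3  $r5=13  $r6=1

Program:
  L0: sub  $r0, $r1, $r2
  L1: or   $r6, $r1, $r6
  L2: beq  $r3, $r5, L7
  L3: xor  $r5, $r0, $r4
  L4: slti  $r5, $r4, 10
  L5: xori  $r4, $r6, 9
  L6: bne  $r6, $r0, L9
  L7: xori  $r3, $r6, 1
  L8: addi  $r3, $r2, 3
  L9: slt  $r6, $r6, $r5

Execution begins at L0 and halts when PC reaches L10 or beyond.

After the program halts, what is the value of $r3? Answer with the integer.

  step pc=0: sub  $r0, $r1, $r2  regs=(0,5,2,8,3,13,1)
  step pc=1: or   $r6, $r1, $r6  regs=(0,5,2,8,3,13,5)
  step pc=2: beq  $r3, $r5, L7  cond=F  regs=(0,5,2,8,3,13,5)
  step pc=3: xor  $r5, $r0, $r4  regs=(0,5,2,8,3,3,5)
  step pc=4: slti  $r5, $r4, 10  regs=(0,5,2,8,3,1,5)
  step pc=5: xori  $r4, $r6, 9  regs=(0,5,2,8,12,1,5)
  step pc=6: bne  $r6, $r0, L9  cond=T  regs=(0,5,2,8,12,1,5)
  step pc=7: xori  $r3, $r6, 1  regs=(0,5,2,4,12,1,5)
  step pc=9: slt  $r6, $r6, $r5  regs=(0,5,2,4,12,1,0)

4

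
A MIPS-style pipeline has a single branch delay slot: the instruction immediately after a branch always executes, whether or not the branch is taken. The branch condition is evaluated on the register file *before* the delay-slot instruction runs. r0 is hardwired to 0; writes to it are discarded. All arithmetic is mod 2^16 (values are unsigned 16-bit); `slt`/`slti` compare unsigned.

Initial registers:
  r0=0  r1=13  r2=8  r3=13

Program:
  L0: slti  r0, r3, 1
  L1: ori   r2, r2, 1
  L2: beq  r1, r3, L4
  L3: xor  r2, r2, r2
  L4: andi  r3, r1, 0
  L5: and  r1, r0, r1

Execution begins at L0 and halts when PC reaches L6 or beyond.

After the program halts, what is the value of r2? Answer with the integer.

0

  step pc=0: slti  r0, r3, 1  regs=(0,13,8,13)
  step pc=1: ori   r2, r2, 1  regs=(0,13,9,13)
  step pc=2: beq  r1, r3, L4  cond=T  regs=(0,13,9,13)
  step pc=3: xor  r2, r2, r2  regs=(0,13,0,13)
  step pc=4: andi  r3, r1, 0  regs=(0,13,0,0)
  step pc=5: and  r1, r0, r1  regs=(0,0,0,0)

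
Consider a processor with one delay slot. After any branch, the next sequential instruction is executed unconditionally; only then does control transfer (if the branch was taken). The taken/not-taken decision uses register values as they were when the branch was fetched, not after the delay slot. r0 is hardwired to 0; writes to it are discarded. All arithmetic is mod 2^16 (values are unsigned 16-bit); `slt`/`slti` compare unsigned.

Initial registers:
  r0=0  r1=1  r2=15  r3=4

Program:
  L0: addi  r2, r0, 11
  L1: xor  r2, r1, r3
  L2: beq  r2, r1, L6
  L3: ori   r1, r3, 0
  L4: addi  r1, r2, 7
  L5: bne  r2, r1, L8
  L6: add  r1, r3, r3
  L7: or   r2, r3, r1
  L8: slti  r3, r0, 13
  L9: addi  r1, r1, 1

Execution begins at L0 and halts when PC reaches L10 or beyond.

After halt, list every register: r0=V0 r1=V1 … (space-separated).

r0=0 r1=9 r2=5 r3=1

PC=0  addi  r2, r0, 11       | r0=0 r1=1 r2=11 r3=4
PC=1  xor  r2, r1, r3        | r0=0 r1=1 r2=5 r3=4
PC=2  beq  r2, r1, L6        | r0=0 r1=1 r2=5 r3=4  [not taken]
PC=3  ori   r1, r3, 0        | r0=0 r1=4 r2=5 r3=4
PC=4  addi  r1, r2, 7        | r0=0 r1=12 r2=5 r3=4
PC=5  bne  r2, r1, L8        | r0=0 r1=12 r2=5 r3=4  [TAKEN]
PC=6  add  r1, r3, r3        | r0=0 r1=8 r2=5 r3=4
PC=8  slti  r3, r0, 13       | r0=0 r1=8 r2=5 r3=1
PC=9  addi  r1, r1, 1        | r0=0 r1=9 r2=5 r3=1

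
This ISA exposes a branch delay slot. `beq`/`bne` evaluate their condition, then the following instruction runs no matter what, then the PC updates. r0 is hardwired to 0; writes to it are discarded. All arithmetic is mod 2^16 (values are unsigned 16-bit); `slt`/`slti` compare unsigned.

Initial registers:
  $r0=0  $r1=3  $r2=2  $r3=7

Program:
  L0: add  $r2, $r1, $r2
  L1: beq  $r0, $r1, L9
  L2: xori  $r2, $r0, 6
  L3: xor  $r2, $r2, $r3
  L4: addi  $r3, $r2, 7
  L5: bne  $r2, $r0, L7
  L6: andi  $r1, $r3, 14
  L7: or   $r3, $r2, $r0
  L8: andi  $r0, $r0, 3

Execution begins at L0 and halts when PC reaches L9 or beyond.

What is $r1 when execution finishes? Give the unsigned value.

8

  step pc=0: add  $r2, $r1, $r2  regs=(0,3,5,7)
  step pc=1: beq  $r0, $r1, L9  cond=F  regs=(0,3,5,7)
  step pc=2: xori  $r2, $r0, 6  regs=(0,3,6,7)
  step pc=3: xor  $r2, $r2, $r3  regs=(0,3,1,7)
  step pc=4: addi  $r3, $r2, 7  regs=(0,3,1,8)
  step pc=5: bne  $r2, $r0, L7  cond=T  regs=(0,3,1,8)
  step pc=6: andi  $r1, $r3, 14  regs=(0,8,1,8)
  step pc=7: or   $r3, $r2, $r0  regs=(0,8,1,1)
  step pc=8: andi  $r0, $r0, 3  regs=(0,8,1,1)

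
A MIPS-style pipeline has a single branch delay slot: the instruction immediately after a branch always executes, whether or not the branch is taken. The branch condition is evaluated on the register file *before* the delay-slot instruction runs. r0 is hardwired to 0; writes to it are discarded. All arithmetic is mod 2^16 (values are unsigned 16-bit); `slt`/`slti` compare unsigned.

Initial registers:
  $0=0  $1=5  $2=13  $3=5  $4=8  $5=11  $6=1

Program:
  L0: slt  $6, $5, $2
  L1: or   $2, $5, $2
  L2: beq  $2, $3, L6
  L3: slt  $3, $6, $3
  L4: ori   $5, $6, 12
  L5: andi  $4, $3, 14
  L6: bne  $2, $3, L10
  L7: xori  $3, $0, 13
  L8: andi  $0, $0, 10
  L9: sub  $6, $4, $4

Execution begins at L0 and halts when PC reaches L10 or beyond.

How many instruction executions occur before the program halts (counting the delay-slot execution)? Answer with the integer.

8

  step pc=0: slt  $6, $5, $2  regs=(0,5,13,5,8,11,1)
  step pc=1: or   $2, $5, $2  regs=(0,5,15,5,8,11,1)
  step pc=2: beq  $2, $3, L6  cond=F  regs=(0,5,15,5,8,11,1)
  step pc=3: slt  $3, $6, $3  regs=(0,5,15,1,8,11,1)
  step pc=4: ori   $5, $6, 12  regs=(0,5,15,1,8,13,1)
  step pc=5: andi  $4, $3, 14  regs=(0,5,15,1,0,13,1)
  step pc=6: bne  $2, $3, L10  cond=T  regs=(0,5,15,1,0,13,1)
  step pc=7: xori  $3, $0, 13  regs=(0,5,15,13,0,13,1)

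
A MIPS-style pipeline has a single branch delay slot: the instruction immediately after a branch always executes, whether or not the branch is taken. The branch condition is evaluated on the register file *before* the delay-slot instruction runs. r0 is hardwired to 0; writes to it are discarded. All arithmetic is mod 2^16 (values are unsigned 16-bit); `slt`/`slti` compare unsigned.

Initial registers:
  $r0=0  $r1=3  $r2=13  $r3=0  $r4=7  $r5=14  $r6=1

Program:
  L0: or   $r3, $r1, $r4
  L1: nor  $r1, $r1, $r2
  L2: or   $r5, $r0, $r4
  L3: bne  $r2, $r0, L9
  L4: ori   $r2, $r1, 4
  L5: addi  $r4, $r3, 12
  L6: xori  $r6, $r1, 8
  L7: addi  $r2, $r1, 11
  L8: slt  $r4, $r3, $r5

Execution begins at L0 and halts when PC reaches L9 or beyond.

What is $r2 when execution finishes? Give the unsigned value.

65524

PC=0  or   $r3, $r1, $r4     | $r0=0 $r1=3 $r2=13 $r3=7 $r4=7 $r5=14 $r6=1
PC=1  nor  $r1, $r1, $r2     | $r0=0 $r1=65520 $r2=13 $r3=7 $r4=7 $r5=14 $r6=1
PC=2  or   $r5, $r0, $r4     | $r0=0 $r1=65520 $r2=13 $r3=7 $r4=7 $r5=7 $r6=1
PC=3  bne  $r2, $r0, L9      | $r0=0 $r1=65520 $r2=13 $r3=7 $r4=7 $r5=7 $r6=1  [TAKEN]
PC=4  ori   $r2, $r1, 4      | $r0=0 $r1=65520 $r2=65524 $r3=7 $r4=7 $r5=7 $r6=1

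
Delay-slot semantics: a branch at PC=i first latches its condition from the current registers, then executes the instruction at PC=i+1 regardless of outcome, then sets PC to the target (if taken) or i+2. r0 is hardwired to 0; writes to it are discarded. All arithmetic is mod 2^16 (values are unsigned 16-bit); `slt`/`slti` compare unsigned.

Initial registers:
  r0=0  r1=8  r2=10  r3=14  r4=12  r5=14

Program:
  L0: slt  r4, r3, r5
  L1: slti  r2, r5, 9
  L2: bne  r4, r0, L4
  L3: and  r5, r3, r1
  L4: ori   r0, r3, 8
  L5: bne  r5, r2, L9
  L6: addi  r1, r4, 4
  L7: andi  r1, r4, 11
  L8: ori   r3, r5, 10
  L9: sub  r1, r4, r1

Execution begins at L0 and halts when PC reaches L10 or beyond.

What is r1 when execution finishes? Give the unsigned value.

65532

PC=0  slt  r4, r3, r5        | r0=0 r1=8 r2=10 r3=14 r4=0 r5=14
PC=1  slti  r2, r5, 9        | r0=0 r1=8 r2=0 r3=14 r4=0 r5=14
PC=2  bne  r4, r0, L4        | r0=0 r1=8 r2=0 r3=14 r4=0 r5=14  [not taken]
PC=3  and  r5, r3, r1        | r0=0 r1=8 r2=0 r3=14 r4=0 r5=8
PC=4  ori   r0, r3, 8        | r0=0 r1=8 r2=0 r3=14 r4=0 r5=8
PC=5  bne  r5, r2, L9        | r0=0 r1=8 r2=0 r3=14 r4=0 r5=8  [TAKEN]
PC=6  addi  r1, r4, 4        | r0=0 r1=4 r2=0 r3=14 r4=0 r5=8
PC=9  sub  r1, r4, r1        | r0=0 r1=65532 r2=0 r3=14 r4=0 r5=8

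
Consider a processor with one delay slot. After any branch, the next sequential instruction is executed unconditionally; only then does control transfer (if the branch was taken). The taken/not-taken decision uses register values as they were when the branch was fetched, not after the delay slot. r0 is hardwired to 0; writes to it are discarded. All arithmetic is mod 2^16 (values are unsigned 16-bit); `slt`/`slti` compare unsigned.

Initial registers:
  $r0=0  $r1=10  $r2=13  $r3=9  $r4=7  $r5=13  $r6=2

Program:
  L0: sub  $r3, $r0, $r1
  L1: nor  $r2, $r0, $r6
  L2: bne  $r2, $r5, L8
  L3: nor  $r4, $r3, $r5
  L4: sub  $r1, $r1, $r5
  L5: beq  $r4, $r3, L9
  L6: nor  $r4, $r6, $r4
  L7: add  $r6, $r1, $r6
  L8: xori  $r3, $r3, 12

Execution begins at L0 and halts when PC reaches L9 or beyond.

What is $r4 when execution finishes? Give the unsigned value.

  step pc=0: sub  $r3, $r0, $r1  regs=(0,10,13,65526,7,13,2)
  step pc=1: nor  $r2, $r0, $r6  regs=(0,10,65533,65526,7,13,2)
  step pc=2: bne  $r2, $r5, L8  cond=T  regs=(0,10,65533,65526,7,13,2)
  step pc=3: nor  $r4, $r3, $r5  regs=(0,10,65533,65526,0,13,2)
  step pc=8: xori  $r3, $r3, 12  regs=(0,10,65533,65530,0,13,2)

0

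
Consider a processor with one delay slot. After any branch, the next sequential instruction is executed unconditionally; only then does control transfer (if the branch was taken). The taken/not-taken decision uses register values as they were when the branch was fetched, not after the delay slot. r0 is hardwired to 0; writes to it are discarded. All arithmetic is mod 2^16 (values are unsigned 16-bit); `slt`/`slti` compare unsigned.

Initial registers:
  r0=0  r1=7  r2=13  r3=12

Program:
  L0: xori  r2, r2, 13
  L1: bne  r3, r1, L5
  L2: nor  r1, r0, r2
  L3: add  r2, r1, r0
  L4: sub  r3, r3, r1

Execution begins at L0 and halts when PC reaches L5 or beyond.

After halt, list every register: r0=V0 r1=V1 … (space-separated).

  step pc=0: xori  r2, r2, 13  regs=(0,7,0,12)
  step pc=1: bne  r3, r1, L5  cond=T  regs=(0,7,0,12)
  step pc=2: nor  r1, r0, r2  regs=(0,65535,0,12)

r0=0 r1=65535 r2=0 r3=12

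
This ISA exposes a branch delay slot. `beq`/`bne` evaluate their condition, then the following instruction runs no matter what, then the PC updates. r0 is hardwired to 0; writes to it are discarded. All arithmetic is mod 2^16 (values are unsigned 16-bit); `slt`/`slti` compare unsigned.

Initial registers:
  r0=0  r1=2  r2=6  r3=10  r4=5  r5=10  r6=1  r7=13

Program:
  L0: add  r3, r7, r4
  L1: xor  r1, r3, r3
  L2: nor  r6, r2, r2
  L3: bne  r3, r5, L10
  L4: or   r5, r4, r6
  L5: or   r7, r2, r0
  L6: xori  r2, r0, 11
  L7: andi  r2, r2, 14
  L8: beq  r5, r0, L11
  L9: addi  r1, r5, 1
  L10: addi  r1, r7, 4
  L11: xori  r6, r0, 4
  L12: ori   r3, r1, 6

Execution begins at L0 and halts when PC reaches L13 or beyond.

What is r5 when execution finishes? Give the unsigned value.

[0] add  r3, r7, r4  →  {r0:0, r1:2, r2:6, r3:18, r4:5, r5:10, r6:1, r7:13}
[1] xor  r1, r3, r3  →  {r0:0, r1:0, r2:6, r3:18, r4:5, r5:10, r6:1, r7:13}
[2] nor  r6, r2, r2  →  {r0:0, r1:0, r2:6, r3:18, r4:5, r5:10, r6:65529, r7:13}
[3] bne  r3, r5, L10  →  {r0:0, r1:0, r2:6, r3:18, r4:5, r5:10, r6:65529, r7:13}  ⟨branch taken⟩
[4] or   r5, r4, r6  →  {r0:0, r1:0, r2:6, r3:18, r4:5, r5:65533, r6:65529, r7:13}
[10] addi  r1, r7, 4  →  {r0:0, r1:17, r2:6, r3:18, r4:5, r5:65533, r6:65529, r7:13}
[11] xori  r6, r0, 4  →  {r0:0, r1:17, r2:6, r3:18, r4:5, r5:65533, r6:4, r7:13}
[12] ori   r3, r1, 6  →  {r0:0, r1:17, r2:6, r3:23, r4:5, r5:65533, r6:4, r7:13}

65533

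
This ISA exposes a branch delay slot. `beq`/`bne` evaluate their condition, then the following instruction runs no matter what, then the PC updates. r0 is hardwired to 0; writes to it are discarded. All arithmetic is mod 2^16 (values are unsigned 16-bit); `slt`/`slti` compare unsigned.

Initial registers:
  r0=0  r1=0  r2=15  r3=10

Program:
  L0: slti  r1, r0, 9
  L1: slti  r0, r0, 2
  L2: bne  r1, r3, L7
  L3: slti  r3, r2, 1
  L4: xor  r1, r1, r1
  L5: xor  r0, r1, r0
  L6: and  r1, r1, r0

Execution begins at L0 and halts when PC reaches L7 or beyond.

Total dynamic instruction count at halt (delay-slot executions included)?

4

#0 slti  r1, r0, 9 ; 0/1/15/10
#1 slti  r0, r0, 2 ; 0/1/15/10
#2 bne  r1, r3, L7 ; 0/1/15/10 ; →target
#3 slti  r3, r2, 1 ; 0/1/15/0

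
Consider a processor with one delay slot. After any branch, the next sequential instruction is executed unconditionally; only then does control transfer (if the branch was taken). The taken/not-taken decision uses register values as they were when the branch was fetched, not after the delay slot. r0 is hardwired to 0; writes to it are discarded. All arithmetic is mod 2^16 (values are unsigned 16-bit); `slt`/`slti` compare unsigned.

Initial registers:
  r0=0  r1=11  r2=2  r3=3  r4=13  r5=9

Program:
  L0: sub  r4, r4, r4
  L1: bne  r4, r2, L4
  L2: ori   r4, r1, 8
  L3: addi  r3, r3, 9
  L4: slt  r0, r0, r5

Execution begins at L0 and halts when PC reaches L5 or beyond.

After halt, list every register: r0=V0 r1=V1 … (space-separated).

[0] sub  r4, r4, r4  →  {r0:0, r1:11, r2:2, r3:3, r4:0, r5:9}
[1] bne  r4, r2, L4  →  {r0:0, r1:11, r2:2, r3:3, r4:0, r5:9}  ⟨branch taken⟩
[2] ori   r4, r1, 8  →  {r0:0, r1:11, r2:2, r3:3, r4:11, r5:9}
[4] slt  r0, r0, r5  →  {r0:0, r1:11, r2:2, r3:3, r4:11, r5:9}

r0=0 r1=11 r2=2 r3=3 r4=11 r5=9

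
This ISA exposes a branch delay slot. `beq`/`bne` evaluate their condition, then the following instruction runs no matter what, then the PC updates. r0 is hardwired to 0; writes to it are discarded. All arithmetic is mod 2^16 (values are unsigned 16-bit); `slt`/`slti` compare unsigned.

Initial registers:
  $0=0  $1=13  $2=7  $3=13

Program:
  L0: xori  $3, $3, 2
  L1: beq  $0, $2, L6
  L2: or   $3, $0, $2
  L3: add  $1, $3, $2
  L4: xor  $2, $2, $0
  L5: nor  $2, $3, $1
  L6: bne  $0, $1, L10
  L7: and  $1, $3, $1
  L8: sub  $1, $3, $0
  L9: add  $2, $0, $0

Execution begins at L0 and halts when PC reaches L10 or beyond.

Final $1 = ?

6

  step pc=0: xori  $3, $3, 2  regs=(0,13,7,15)
  step pc=1: beq  $0, $2, L6  cond=F  regs=(0,13,7,15)
  step pc=2: or   $3, $0, $2  regs=(0,13,7,7)
  step pc=3: add  $1, $3, $2  regs=(0,14,7,7)
  step pc=4: xor  $2, $2, $0  regs=(0,14,7,7)
  step pc=5: nor  $2, $3, $1  regs=(0,14,65520,7)
  step pc=6: bne  $0, $1, L10  cond=T  regs=(0,14,65520,7)
  step pc=7: and  $1, $3, $1  regs=(0,6,65520,7)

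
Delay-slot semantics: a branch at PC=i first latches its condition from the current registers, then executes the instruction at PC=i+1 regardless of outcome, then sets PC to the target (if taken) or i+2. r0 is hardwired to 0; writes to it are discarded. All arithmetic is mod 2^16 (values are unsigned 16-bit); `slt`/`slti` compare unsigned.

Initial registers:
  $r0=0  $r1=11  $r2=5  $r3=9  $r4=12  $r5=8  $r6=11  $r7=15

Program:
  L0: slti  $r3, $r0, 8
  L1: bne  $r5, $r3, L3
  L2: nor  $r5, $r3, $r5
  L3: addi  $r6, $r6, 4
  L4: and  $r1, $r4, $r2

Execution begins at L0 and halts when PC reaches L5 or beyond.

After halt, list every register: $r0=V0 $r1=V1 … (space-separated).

$r0=0 $r1=4 $r2=5 $r3=1 $r4=12 $r5=65526 $r6=15 $r7=15

  step pc=0: slti  $r3, $r0, 8  regs=(0,11,5,1,12,8,11,15)
  step pc=1: bne  $r5, $r3, L3  cond=T  regs=(0,11,5,1,12,8,11,15)
  step pc=2: nor  $r5, $r3, $r5  regs=(0,11,5,1,12,65526,11,15)
  step pc=3: addi  $r6, $r6, 4  regs=(0,11,5,1,12,65526,15,15)
  step pc=4: and  $r1, $r4, $r2  regs=(0,4,5,1,12,65526,15,15)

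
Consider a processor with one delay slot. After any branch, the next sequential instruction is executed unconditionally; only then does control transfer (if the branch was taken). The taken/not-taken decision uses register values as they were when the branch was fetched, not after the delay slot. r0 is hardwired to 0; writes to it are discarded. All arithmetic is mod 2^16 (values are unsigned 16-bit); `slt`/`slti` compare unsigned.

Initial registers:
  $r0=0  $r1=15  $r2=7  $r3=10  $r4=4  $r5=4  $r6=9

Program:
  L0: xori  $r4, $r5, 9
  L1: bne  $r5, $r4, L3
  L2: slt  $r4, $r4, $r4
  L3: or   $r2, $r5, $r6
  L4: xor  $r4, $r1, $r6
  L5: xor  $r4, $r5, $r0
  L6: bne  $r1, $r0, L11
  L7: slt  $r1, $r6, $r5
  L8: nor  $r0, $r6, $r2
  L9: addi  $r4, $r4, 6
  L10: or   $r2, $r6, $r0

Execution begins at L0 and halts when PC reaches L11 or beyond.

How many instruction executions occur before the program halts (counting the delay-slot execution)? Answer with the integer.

8

  step pc=0: xori  $r4, $r5, 9  regs=(0,15,7,10,13,4,9)
  step pc=1: bne  $r5, $r4, L3  cond=T  regs=(0,15,7,10,13,4,9)
  step pc=2: slt  $r4, $r4, $r4  regs=(0,15,7,10,0,4,9)
  step pc=3: or   $r2, $r5, $r6  regs=(0,15,13,10,0,4,9)
  step pc=4: xor  $r4, $r1, $r6  regs=(0,15,13,10,6,4,9)
  step pc=5: xor  $r4, $r5, $r0  regs=(0,15,13,10,4,4,9)
  step pc=6: bne  $r1, $r0, L11  cond=T  regs=(0,15,13,10,4,4,9)
  step pc=7: slt  $r1, $r6, $r5  regs=(0,0,13,10,4,4,9)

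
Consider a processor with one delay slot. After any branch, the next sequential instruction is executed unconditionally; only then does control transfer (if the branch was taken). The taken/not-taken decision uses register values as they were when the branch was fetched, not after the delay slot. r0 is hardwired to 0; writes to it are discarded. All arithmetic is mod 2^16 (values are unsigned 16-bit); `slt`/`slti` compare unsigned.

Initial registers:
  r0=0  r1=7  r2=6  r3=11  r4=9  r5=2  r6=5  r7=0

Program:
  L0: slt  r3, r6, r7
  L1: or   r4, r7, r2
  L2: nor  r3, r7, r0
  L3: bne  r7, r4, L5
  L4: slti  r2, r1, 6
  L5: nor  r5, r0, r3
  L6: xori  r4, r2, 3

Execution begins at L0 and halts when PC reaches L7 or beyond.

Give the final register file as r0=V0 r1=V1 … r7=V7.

[0] slt  r3, r6, r7  →  {r0:0, r1:7, r2:6, r3:0, r4:9, r5:2, r6:5, r7:0}
[1] or   r4, r7, r2  →  {r0:0, r1:7, r2:6, r3:0, r4:6, r5:2, r6:5, r7:0}
[2] nor  r3, r7, r0  →  {r0:0, r1:7, r2:6, r3:65535, r4:6, r5:2, r6:5, r7:0}
[3] bne  r7, r4, L5  →  {r0:0, r1:7, r2:6, r3:65535, r4:6, r5:2, r6:5, r7:0}  ⟨branch taken⟩
[4] slti  r2, r1, 6  →  {r0:0, r1:7, r2:0, r3:65535, r4:6, r5:2, r6:5, r7:0}
[5] nor  r5, r0, r3  →  {r0:0, r1:7, r2:0, r3:65535, r4:6, r5:0, r6:5, r7:0}
[6] xori  r4, r2, 3  →  {r0:0, r1:7, r2:0, r3:65535, r4:3, r5:0, r6:5, r7:0}

r0=0 r1=7 r2=0 r3=65535 r4=3 r5=0 r6=5 r7=0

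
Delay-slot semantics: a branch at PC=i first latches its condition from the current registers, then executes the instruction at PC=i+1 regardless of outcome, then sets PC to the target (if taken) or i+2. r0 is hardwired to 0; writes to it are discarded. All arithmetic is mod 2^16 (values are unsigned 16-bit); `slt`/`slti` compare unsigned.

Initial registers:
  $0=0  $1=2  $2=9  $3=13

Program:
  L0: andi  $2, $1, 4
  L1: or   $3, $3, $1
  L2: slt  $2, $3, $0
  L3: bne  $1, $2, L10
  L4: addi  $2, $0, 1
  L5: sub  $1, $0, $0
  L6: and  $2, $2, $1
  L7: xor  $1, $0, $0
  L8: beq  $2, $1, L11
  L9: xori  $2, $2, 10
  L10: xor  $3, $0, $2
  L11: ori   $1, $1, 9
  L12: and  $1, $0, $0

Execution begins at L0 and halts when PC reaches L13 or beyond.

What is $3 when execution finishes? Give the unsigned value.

PC=0  andi  $2, $1, 4        | $0=0 $1=2 $2=0 $3=13
PC=1  or   $3, $3, $1        | $0=0 $1=2 $2=0 $3=15
PC=2  slt  $2, $3, $0        | $0=0 $1=2 $2=0 $3=15
PC=3  bne  $1, $2, L10       | $0=0 $1=2 $2=0 $3=15  [TAKEN]
PC=4  addi  $2, $0, 1        | $0=0 $1=2 $2=1 $3=15
PC=10 xor  $3, $0, $2        | $0=0 $1=2 $2=1 $3=1
PC=11 ori   $1, $1, 9        | $0=0 $1=11 $2=1 $3=1
PC=12 and  $1, $0, $0        | $0=0 $1=0 $2=1 $3=1

1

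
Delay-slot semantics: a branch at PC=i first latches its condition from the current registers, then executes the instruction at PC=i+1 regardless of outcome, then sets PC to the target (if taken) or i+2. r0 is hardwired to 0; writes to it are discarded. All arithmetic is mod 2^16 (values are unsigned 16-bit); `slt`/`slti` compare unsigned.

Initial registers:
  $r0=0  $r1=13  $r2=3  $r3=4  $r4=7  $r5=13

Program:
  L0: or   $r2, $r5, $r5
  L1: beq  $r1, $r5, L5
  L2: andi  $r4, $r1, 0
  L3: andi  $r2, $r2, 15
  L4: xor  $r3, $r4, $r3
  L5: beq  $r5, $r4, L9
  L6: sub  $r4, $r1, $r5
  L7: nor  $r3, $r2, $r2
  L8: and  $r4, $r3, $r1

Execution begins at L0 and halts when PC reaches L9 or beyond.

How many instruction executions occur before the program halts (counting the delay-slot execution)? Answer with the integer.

[0] or   $r2, $r5, $r5  →  {$r0:0, $r1:13, $r2:13, $r3:4, $r4:7, $r5:13}
[1] beq  $r1, $r5, L5  →  {$r0:0, $r1:13, $r2:13, $r3:4, $r4:7, $r5:13}  ⟨branch taken⟩
[2] andi  $r4, $r1, 0  →  {$r0:0, $r1:13, $r2:13, $r3:4, $r4:0, $r5:13}
[5] beq  $r5, $r4, L9  →  {$r0:0, $r1:13, $r2:13, $r3:4, $r4:0, $r5:13}  ⟨branch fallthrough⟩
[6] sub  $r4, $r1, $r5  →  {$r0:0, $r1:13, $r2:13, $r3:4, $r4:0, $r5:13}
[7] nor  $r3, $r2, $r2  →  {$r0:0, $r1:13, $r2:13, $r3:65522, $r4:0, $r5:13}
[8] and  $r4, $r3, $r1  →  {$r0:0, $r1:13, $r2:13, $r3:65522, $r4:0, $r5:13}

7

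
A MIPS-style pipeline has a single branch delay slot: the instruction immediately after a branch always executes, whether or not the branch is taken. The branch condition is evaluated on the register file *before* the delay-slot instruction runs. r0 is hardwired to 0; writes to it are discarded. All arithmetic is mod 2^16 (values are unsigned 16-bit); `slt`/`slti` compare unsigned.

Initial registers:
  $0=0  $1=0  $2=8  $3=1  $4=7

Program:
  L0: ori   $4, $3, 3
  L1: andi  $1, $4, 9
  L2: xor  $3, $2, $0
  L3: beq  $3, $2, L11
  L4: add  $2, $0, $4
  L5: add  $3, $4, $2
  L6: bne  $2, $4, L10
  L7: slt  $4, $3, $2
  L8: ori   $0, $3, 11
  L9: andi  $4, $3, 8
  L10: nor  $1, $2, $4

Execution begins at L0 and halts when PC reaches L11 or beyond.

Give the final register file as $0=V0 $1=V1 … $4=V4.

$0=0 $1=1 $2=3 $3=8 $4=3

PC=0  ori   $4, $3, 3        | $0=0 $1=0 $2=8 $3=1 $4=3
PC=1  andi  $1, $4, 9        | $0=0 $1=1 $2=8 $3=1 $4=3
PC=2  xor  $3, $2, $0        | $0=0 $1=1 $2=8 $3=8 $4=3
PC=3  beq  $3, $2, L11       | $0=0 $1=1 $2=8 $3=8 $4=3  [TAKEN]
PC=4  add  $2, $0, $4        | $0=0 $1=1 $2=3 $3=8 $4=3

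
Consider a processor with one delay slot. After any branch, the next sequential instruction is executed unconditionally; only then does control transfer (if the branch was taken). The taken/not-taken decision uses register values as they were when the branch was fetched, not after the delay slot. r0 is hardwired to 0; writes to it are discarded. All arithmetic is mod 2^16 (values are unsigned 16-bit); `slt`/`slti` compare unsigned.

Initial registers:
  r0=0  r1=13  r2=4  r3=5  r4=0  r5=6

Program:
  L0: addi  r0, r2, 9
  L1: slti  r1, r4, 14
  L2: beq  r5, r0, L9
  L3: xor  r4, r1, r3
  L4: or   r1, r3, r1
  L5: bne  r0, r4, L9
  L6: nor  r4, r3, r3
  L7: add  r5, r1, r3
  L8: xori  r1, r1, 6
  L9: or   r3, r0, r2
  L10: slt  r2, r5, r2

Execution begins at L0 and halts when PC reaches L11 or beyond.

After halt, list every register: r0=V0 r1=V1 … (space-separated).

r0=0 r1=5 r2=0 r3=4 r4=65530 r5=6

  step pc=0: addi  r0, r2, 9  regs=(0,13,4,5,0,6)
  step pc=1: slti  r1, r4, 14  regs=(0,1,4,5,0,6)
  step pc=2: beq  r5, r0, L9  cond=F  regs=(0,1,4,5,0,6)
  step pc=3: xor  r4, r1, r3  regs=(0,1,4,5,4,6)
  step pc=4: or   r1, r3, r1  regs=(0,5,4,5,4,6)
  step pc=5: bne  r0, r4, L9  cond=T  regs=(0,5,4,5,4,6)
  step pc=6: nor  r4, r3, r3  regs=(0,5,4,5,65530,6)
  step pc=9: or   r3, r0, r2  regs=(0,5,4,4,65530,6)
  step pc=10: slt  r2, r5, r2  regs=(0,5,0,4,65530,6)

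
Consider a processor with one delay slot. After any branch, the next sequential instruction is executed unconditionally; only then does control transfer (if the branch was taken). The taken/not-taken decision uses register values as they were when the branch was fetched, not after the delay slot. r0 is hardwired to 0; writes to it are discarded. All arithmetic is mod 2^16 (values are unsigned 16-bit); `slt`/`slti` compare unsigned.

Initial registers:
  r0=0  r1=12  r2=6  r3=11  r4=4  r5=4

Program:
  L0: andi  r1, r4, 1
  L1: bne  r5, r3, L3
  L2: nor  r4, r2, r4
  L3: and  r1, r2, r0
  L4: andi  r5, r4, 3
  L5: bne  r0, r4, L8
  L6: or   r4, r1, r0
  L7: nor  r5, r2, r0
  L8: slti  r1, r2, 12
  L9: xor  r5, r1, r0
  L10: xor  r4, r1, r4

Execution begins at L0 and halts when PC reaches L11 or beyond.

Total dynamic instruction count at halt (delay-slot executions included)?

#0 andi  r1, r4, 1 ; 0/0/6/11/4/4
#1 bne  r5, r3, L3 ; 0/0/6/11/4/4 ; →target
#2 nor  r4, r2, r4 ; 0/0/6/11/65529/4
#3 and  r1, r2, r0 ; 0/0/6/11/65529/4
#4 andi  r5, r4, 3 ; 0/0/6/11/65529/1
#5 bne  r0, r4, L8 ; 0/0/6/11/65529/1 ; →target
#6 or   r4, r1, r0 ; 0/0/6/11/0/1
#8 slti  r1, r2, 12 ; 0/1/6/11/0/1
#9 xor  r5, r1, r0 ; 0/1/6/11/0/1
#10 xor  r4, r1, r4 ; 0/1/6/11/1/1

10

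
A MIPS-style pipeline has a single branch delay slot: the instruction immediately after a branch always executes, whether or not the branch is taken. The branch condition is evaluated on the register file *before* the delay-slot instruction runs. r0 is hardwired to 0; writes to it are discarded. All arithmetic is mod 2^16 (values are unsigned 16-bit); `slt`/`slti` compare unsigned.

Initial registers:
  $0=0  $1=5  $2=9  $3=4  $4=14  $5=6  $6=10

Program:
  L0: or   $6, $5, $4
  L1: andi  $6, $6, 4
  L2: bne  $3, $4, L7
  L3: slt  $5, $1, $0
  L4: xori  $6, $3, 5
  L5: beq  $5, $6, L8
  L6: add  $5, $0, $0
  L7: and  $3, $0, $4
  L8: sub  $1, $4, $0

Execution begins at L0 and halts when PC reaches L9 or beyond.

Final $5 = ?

0

#0 or   $6, $5, $4 ; 0/5/9/4/14/6/14
#1 andi  $6, $6, 4 ; 0/5/9/4/14/6/4
#2 bne  $3, $4, L7 ; 0/5/9/4/14/6/4 ; →target
#3 slt  $5, $1, $0 ; 0/5/9/4/14/0/4
#7 and  $3, $0, $4 ; 0/5/9/0/14/0/4
#8 sub  $1, $4, $0 ; 0/14/9/0/14/0/4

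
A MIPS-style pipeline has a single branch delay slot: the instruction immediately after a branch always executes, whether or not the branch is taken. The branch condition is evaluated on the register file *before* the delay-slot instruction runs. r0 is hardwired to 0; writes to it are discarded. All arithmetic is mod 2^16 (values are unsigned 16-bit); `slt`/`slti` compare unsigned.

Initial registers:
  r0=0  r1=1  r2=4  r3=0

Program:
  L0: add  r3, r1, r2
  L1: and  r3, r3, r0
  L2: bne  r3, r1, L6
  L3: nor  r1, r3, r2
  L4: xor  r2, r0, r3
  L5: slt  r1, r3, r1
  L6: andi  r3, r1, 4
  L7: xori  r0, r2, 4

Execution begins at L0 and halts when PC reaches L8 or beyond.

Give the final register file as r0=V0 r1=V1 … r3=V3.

r0=0 r1=65531 r2=4 r3=0

#0 add  r3, r1, r2 ; 0/1/4/5
#1 and  r3, r3, r0 ; 0/1/4/0
#2 bne  r3, r1, L6 ; 0/1/4/0 ; →target
#3 nor  r1, r3, r2 ; 0/65531/4/0
#6 andi  r3, r1, 4 ; 0/65531/4/0
#7 xori  r0, r2, 4 ; 0/65531/4/0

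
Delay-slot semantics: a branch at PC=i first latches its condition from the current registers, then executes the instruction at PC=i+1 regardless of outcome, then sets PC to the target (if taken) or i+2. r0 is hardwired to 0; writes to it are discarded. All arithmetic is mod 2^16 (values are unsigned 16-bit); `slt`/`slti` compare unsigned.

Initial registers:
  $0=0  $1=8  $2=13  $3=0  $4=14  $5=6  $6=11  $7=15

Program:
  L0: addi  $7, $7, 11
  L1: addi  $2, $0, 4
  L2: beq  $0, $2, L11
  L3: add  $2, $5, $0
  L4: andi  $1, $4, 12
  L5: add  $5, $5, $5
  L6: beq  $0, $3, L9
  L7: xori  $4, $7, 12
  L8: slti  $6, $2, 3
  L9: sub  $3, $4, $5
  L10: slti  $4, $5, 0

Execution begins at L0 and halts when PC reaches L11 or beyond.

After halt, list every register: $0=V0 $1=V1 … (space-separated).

  step pc=0: addi  $7, $7, 11  regs=(0,8,13,0,14,6,11,26)
  step pc=1: addi  $2, $0, 4  regs=(0,8,4,0,14,6,11,26)
  step pc=2: beq  $0, $2, L11  cond=F  regs=(0,8,4,0,14,6,11,26)
  step pc=3: add  $2, $5, $0  regs=(0,8,6,0,14,6,11,26)
  step pc=4: andi  $1, $4, 12  regs=(0,12,6,0,14,6,11,26)
  step pc=5: add  $5, $5, $5  regs=(0,12,6,0,14,12,11,26)
  step pc=6: beq  $0, $3, L9  cond=T  regs=(0,12,6,0,14,12,11,26)
  step pc=7: xori  $4, $7, 12  regs=(0,12,6,0,22,12,11,26)
  step pc=9: sub  $3, $4, $5  regs=(0,12,6,10,22,12,11,26)
  step pc=10: slti  $4, $5, 0  regs=(0,12,6,10,0,12,11,26)

$0=0 $1=12 $2=6 $3=10 $4=0 $5=12 $6=11 $7=26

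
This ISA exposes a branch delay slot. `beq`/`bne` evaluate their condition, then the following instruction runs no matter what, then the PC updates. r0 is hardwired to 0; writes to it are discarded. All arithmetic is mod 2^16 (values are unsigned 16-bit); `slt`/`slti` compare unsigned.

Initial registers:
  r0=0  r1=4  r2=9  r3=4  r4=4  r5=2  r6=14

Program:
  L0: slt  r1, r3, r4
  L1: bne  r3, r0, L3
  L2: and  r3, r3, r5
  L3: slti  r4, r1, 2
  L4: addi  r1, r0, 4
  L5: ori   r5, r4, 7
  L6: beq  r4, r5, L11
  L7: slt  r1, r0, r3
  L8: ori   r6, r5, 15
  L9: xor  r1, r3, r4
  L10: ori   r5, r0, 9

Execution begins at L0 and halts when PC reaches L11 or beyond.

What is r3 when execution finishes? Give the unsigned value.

  step pc=0: slt  r1, r3, r4  regs=(0,0,9,4,4,2,14)
  step pc=1: bne  r3, r0, L3  cond=T  regs=(0,0,9,4,4,2,14)
  step pc=2: and  r3, r3, r5  regs=(0,0,9,0,4,2,14)
  step pc=3: slti  r4, r1, 2  regs=(0,0,9,0,1,2,14)
  step pc=4: addi  r1, r0, 4  regs=(0,4,9,0,1,2,14)
  step pc=5: ori   r5, r4, 7  regs=(0,4,9,0,1,7,14)
  step pc=6: beq  r4, r5, L11  cond=F  regs=(0,4,9,0,1,7,14)
  step pc=7: slt  r1, r0, r3  regs=(0,0,9,0,1,7,14)
  step pc=8: ori   r6, r5, 15  regs=(0,0,9,0,1,7,15)
  step pc=9: xor  r1, r3, r4  regs=(0,1,9,0,1,7,15)
  step pc=10: ori   r5, r0, 9  regs=(0,1,9,0,1,9,15)

0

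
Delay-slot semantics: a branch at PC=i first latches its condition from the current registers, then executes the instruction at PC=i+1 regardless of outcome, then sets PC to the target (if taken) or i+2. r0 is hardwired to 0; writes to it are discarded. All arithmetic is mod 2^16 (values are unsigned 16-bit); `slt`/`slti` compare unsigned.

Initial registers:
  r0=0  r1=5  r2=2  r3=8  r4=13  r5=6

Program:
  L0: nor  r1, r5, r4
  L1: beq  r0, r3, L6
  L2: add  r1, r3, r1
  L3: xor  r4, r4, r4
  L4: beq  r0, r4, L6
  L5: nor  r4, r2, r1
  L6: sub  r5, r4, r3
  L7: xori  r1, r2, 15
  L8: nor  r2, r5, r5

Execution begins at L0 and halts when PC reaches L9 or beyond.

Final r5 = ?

PC=0  nor  r1, r5, r4        | r0=0 r1=65520 r2=2 r3=8 r4=13 r5=6
PC=1  beq  r0, r3, L6        | r0=0 r1=65520 r2=2 r3=8 r4=13 r5=6  [not taken]
PC=2  add  r1, r3, r1        | r0=0 r1=65528 r2=2 r3=8 r4=13 r5=6
PC=3  xor  r4, r4, r4        | r0=0 r1=65528 r2=2 r3=8 r4=0 r5=6
PC=4  beq  r0, r4, L6        | r0=0 r1=65528 r2=2 r3=8 r4=0 r5=6  [TAKEN]
PC=5  nor  r4, r2, r1        | r0=0 r1=65528 r2=2 r3=8 r4=5 r5=6
PC=6  sub  r5, r4, r3        | r0=0 r1=65528 r2=2 r3=8 r4=5 r5=65533
PC=7  xori  r1, r2, 15       | r0=0 r1=13 r2=2 r3=8 r4=5 r5=65533
PC=8  nor  r2, r5, r5        | r0=0 r1=13 r2=2 r3=8 r4=5 r5=65533

65533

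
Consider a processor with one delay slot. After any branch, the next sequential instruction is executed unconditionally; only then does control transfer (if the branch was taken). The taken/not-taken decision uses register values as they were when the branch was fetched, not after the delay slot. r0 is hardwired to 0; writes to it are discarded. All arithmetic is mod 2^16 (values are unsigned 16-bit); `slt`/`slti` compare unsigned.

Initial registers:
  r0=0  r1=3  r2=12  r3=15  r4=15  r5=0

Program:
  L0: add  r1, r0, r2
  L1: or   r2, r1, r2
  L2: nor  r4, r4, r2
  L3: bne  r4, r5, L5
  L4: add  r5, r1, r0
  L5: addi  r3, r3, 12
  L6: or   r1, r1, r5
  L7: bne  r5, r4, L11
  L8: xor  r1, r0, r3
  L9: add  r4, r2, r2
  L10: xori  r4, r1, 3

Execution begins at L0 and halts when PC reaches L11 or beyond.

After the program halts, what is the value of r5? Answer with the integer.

12

[0] add  r1, r0, r2  →  {r0:0, r1:12, r2:12, r3:15, r4:15, r5:0}
[1] or   r2, r1, r2  →  {r0:0, r1:12, r2:12, r3:15, r4:15, r5:0}
[2] nor  r4, r4, r2  →  {r0:0, r1:12, r2:12, r3:15, r4:65520, r5:0}
[3] bne  r4, r5, L5  →  {r0:0, r1:12, r2:12, r3:15, r4:65520, r5:0}  ⟨branch taken⟩
[4] add  r5, r1, r0  →  {r0:0, r1:12, r2:12, r3:15, r4:65520, r5:12}
[5] addi  r3, r3, 12  →  {r0:0, r1:12, r2:12, r3:27, r4:65520, r5:12}
[6] or   r1, r1, r5  →  {r0:0, r1:12, r2:12, r3:27, r4:65520, r5:12}
[7] bne  r5, r4, L11  →  {r0:0, r1:12, r2:12, r3:27, r4:65520, r5:12}  ⟨branch taken⟩
[8] xor  r1, r0, r3  →  {r0:0, r1:27, r2:12, r3:27, r4:65520, r5:12}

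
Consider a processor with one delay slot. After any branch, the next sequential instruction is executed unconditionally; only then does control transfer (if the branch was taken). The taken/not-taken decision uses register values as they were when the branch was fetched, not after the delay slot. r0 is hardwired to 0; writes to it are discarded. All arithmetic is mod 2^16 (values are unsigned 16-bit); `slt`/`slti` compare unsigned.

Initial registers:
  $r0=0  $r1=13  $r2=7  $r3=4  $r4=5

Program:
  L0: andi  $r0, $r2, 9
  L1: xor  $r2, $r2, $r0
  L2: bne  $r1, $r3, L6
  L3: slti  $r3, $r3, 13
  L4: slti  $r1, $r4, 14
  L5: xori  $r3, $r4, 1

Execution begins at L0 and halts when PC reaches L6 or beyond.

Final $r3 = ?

1

PC=0  andi  $r0, $r2, 9      | $r0=0 $r1=13 $r2=7 $r3=4 $r4=5
PC=1  xor  $r2, $r2, $r0     | $r0=0 $r1=13 $r2=7 $r3=4 $r4=5
PC=2  bne  $r1, $r3, L6      | $r0=0 $r1=13 $r2=7 $r3=4 $r4=5  [TAKEN]
PC=3  slti  $r3, $r3, 13     | $r0=0 $r1=13 $r2=7 $r3=1 $r4=5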